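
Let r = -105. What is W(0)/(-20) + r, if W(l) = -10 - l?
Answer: -209/2 ≈ -104.50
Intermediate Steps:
W(0)/(-20) + r = (-10 - 1*0)/(-20) - 105 = -(-10 + 0)/20 - 105 = -1/20*(-10) - 105 = ½ - 105 = -209/2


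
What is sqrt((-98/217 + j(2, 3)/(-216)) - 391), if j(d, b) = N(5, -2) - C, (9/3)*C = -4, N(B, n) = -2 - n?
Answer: I*sqrt(121885862)/558 ≈ 19.785*I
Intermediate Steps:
C = -4/3 (C = (1/3)*(-4) = -4/3 ≈ -1.3333)
j(d, b) = 4/3 (j(d, b) = (-2 - 1*(-2)) - 1*(-4/3) = (-2 + 2) + 4/3 = 0 + 4/3 = 4/3)
sqrt((-98/217 + j(2, 3)/(-216)) - 391) = sqrt((-98/217 + (4/3)/(-216)) - 391) = sqrt((-98*1/217 + (4/3)*(-1/216)) - 391) = sqrt((-14/31 - 1/162) - 391) = sqrt(-2299/5022 - 391) = sqrt(-1965901/5022) = I*sqrt(121885862)/558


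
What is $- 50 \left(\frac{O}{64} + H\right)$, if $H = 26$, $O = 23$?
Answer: $- \frac{42175}{32} \approx -1318.0$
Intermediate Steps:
$- 50 \left(\frac{O}{64} + H\right) = - 50 \left(\frac{23}{64} + 26\right) = \left(-50\right) \frac{1687}{64} = - \frac{42175}{32}$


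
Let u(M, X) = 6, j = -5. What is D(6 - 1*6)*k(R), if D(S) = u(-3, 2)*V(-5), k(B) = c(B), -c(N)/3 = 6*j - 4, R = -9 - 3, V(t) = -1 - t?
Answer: 2448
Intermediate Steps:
R = -12
c(N) = 102 (c(N) = -3*(6*(-5) - 4) = -3*(-30 - 4) = -3*(-34) = 102)
k(B) = 102
D(S) = 24 (D(S) = 6*(-1 - 1*(-5)) = 6*(-1 + 5) = 6*4 = 24)
D(6 - 1*6)*k(R) = 24*102 = 2448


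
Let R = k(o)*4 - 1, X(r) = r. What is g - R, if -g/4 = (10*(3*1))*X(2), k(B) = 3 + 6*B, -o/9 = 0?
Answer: -251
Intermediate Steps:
o = 0 (o = -9*0 = 0)
R = 11 (R = (3 + 6*0)*4 - 1 = (3 + 0)*4 - 1 = 3*4 - 1 = 12 - 1 = 11)
g = -240 (g = -4*10*(3*1)*2 = -4*10*3*2 = -120*2 = -4*60 = -240)
g - R = -240 - 1*11 = -240 - 11 = -251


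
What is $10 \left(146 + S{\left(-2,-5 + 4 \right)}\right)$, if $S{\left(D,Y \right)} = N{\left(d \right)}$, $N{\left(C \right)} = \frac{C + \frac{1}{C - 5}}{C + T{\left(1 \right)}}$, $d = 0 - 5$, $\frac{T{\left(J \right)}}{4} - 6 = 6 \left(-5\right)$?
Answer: $\frac{147511}{101} \approx 1460.5$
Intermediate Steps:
$T{\left(J \right)} = -96$ ($T{\left(J \right)} = 24 + 4 \cdot 6 \left(-5\right) = 24 + 4 \left(-30\right) = 24 - 120 = -96$)
$d = -5$ ($d = 0 - 5 = -5$)
$N{\left(C \right)} = \frac{C + \frac{1}{-5 + C}}{-96 + C}$ ($N{\left(C \right)} = \frac{C + \frac{1}{C - 5}}{C - 96} = \frac{C + \frac{1}{-5 + C}}{-96 + C}$)
$S{\left(D,Y \right)} = \frac{51}{1010}$ ($S{\left(D,Y \right)} = \frac{1 + \left(-5\right)^{2} - -25}{480 + \left(-5\right)^{2} - -505} = \frac{1 + 25 + 25}{480 + 25 + 505} = \frac{1}{1010} \cdot 51 = \frac{51}{1010}$)
$10 \left(146 + S{\left(-2,-5 + 4 \right)}\right) = 10 \left(146 + \frac{51}{1010}\right) = 10 \cdot \frac{147511}{1010} = \frac{147511}{101}$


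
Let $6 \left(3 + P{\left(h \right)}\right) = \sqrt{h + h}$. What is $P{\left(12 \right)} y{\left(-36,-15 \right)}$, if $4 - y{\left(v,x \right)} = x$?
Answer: $-57 + \frac{19 \sqrt{6}}{3} \approx -41.487$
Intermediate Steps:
$P{\left(h \right)} = -3 + \frac{\sqrt{2} \sqrt{h}}{6}$ ($P{\left(h \right)} = -3 + \frac{\sqrt{h + h}}{6} = -3 + \frac{\sqrt{2 h}}{6} = -3 + \frac{\sqrt{2} \sqrt{h}}{6}$)
$y{\left(v,x \right)} = 4 - x$
$P{\left(12 \right)} y{\left(-36,-15 \right)} = \left(-3 + \frac{\sqrt{2} \sqrt{12}}{6}\right) \left(4 - -15\right) = \left(-3 + \frac{\sqrt{2} \cdot 2 \sqrt{3}}{6}\right) \left(4 + 15\right) = \left(-3 + \frac{\sqrt{6}}{3}\right) 19 = -57 + \frac{19 \sqrt{6}}{3}$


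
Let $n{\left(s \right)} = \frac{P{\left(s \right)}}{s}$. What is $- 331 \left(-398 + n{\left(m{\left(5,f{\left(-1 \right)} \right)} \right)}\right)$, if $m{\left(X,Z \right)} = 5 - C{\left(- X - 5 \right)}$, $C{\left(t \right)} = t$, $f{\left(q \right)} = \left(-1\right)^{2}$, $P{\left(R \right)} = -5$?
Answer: $\frac{395545}{3} \approx 1.3185 \cdot 10^{5}$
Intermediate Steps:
$f{\left(q \right)} = 1$
$m{\left(X,Z \right)} = 10 + X$ ($m{\left(X,Z \right)} = 5 - \left(- X - 5\right) = 5 - \left(-5 - X\right) = 5 + \left(5 + X\right) = 10 + X$)
$n{\left(s \right)} = - \frac{5}{s}$
$- 331 \left(-398 + n{\left(m{\left(5,f{\left(-1 \right)} \right)} \right)}\right) = - 331 \left(-398 - \frac{5}{10 + 5}\right) = - 331 \left(-398 - \frac{5}{15}\right) = - 331 \left(-398 - \frac{1}{3}\right) = \left(-331\right) \left(- \frac{1195}{3}\right) = \frac{395545}{3}$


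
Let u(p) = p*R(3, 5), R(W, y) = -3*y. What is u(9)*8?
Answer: -1080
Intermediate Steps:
u(p) = -15*p (u(p) = p*(-3*5) = p*(-15) = -15*p)
u(9)*8 = -15*9*8 = -135*8 = -1080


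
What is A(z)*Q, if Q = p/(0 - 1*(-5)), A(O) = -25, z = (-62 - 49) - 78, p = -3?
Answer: 15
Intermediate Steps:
z = -189 (z = -111 - 78 = -189)
Q = -⅗ (Q = -3/(0 - 1*(-5)) = -3/(0 + 5) = -3/5 = (⅕)*(-3) = -⅗ ≈ -0.60000)
A(z)*Q = -25*(-⅗) = 15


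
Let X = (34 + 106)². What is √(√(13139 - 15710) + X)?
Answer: √(19600 + I*√2571) ≈ 140.0 + 0.181*I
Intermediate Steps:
X = 19600 (X = 140² = 19600)
√(√(13139 - 15710) + X) = √(√(13139 - 15710) + 19600) = √(√(-2571) + 19600) = √(I*√2571 + 19600) = √(19600 + I*√2571)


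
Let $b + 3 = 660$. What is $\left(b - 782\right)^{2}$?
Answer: $15625$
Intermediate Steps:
$b = 657$ ($b = -3 + 660 = 657$)
$\left(b - 782\right)^{2} = \left(657 - 782\right)^{2} = \left(-125\right)^{2} = 15625$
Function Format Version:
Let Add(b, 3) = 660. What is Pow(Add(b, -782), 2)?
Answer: 15625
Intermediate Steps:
b = 657 (b = Add(-3, 660) = 657)
Pow(Add(b, -782), 2) = Pow(Add(657, -782), 2) = Pow(-125, 2) = 15625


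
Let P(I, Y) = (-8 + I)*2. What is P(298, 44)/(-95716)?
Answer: -145/23929 ≈ -0.0060596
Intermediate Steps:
P(I, Y) = -16 + 2*I
P(298, 44)/(-95716) = (-16 + 2*298)/(-95716) = (-16 + 596)*(-1/95716) = 580*(-1/95716) = -145/23929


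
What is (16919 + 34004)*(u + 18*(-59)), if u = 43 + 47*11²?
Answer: 237708564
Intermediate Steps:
u = 5730 (u = 43 + 47*121 = 43 + 5687 = 5730)
(16919 + 34004)*(u + 18*(-59)) = (16919 + 34004)*(5730 + 18*(-59)) = 50923*(5730 - 1062) = 50923*4668 = 237708564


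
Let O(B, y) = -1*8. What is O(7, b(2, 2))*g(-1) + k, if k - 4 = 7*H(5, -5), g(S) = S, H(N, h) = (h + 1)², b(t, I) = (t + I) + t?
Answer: 124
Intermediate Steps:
b(t, I) = I + 2*t (b(t, I) = (I + t) + t = I + 2*t)
O(B, y) = -8
H(N, h) = (1 + h)²
k = 116 (k = 4 + 7*(1 - 5)² = 4 + 7*(-4)² = 4 + 7*16 = 4 + 112 = 116)
O(7, b(2, 2))*g(-1) + k = -8*(-1) + 116 = 8 + 116 = 124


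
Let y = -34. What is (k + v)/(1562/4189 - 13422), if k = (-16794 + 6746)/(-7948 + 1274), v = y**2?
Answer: -56973291/660622553 ≈ -0.086242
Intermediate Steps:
v = 1156 (v = (-34)**2 = 1156)
k = 5024/3337 (k = -10048/(-6674) = -10048*(-1/6674) = 5024/3337 ≈ 1.5055)
(k + v)/(1562/4189 - 13422) = (5024/3337 + 1156)/(1562/4189 - 13422) = 3862596/(3337*(1562*(1/4189) - 13422)) = 3862596/(3337*(22/59 - 13422)) = 3862596/(3337*(-791876/59)) = (3862596/3337)*(-59/791876) = -56973291/660622553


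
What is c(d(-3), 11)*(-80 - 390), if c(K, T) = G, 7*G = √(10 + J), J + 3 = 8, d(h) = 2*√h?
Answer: -470*√15/7 ≈ -260.04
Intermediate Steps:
J = 5 (J = -3 + 8 = 5)
G = √15/7 (G = √(10 + 5)/7 = √15/7 ≈ 0.55328)
c(K, T) = √15/7
c(d(-3), 11)*(-80 - 390) = (√15/7)*(-80 - 390) = (√15/7)*(-470) = -470*√15/7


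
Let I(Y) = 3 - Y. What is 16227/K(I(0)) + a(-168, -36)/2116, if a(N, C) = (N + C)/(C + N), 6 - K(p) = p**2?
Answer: -11445443/2116 ≈ -5409.0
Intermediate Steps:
K(p) = 6 - p**2
a(N, C) = 1 (a(N, C) = (C + N)/(C + N) = 1)
16227/K(I(0)) + a(-168, -36)/2116 = 16227/(6 - (3 - 1*0)**2) + 1/2116 = 16227/(6 - (3 + 0)**2) + 1*(1/2116) = 16227/(6 - 1*3**2) + 1/2116 = 16227/(6 - 1*9) + 1/2116 = 16227/(6 - 9) + 1/2116 = 16227/(-3) + 1/2116 = 16227*(-1/3) + 1/2116 = -5409 + 1/2116 = -11445443/2116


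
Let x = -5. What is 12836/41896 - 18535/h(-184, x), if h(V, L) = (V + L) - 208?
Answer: 195409563/4158178 ≈ 46.994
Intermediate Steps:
h(V, L) = -208 + L + V (h(V, L) = (L + V) - 208 = -208 + L + V)
12836/41896 - 18535/h(-184, x) = 12836/41896 - 18535/(-208 - 5 - 184) = 12836*(1/41896) - 18535/(-397) = 3209/10474 - 18535*(-1/397) = 3209/10474 + 18535/397 = 195409563/4158178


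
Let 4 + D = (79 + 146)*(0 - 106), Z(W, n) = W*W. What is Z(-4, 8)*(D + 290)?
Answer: -377024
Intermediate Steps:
Z(W, n) = W²
D = -23854 (D = -4 + (79 + 146)*(0 - 106) = -4 + 225*(-106) = -4 - 23850 = -23854)
Z(-4, 8)*(D + 290) = (-4)²*(-23854 + 290) = 16*(-23564) = -377024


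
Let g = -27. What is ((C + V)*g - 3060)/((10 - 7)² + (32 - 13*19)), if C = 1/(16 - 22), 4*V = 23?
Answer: 12843/824 ≈ 15.586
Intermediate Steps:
V = 23/4 (V = (¼)*23 = 23/4 ≈ 5.7500)
C = -⅙ (C = 1/(-6) = -⅙ ≈ -0.16667)
((C + V)*g - 3060)/((10 - 7)² + (32 - 13*19)) = ((-⅙ + 23/4)*(-27) - 3060)/((10 - 7)² + (32 - 13*19)) = ((67/12)*(-27) - 3060)/(3² + (32 - 247)) = (-603/4 - 3060)/(9 - 215) = -12843/4/(-206) = -12843/4*(-1/206) = 12843/824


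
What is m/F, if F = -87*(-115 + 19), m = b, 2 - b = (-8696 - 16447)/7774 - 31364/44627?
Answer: 686580331/965853949632 ≈ 0.00071085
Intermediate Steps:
b = 2059740993/346930298 (b = 2 - ((-8696 - 16447)/7774 - 31364/44627) = 2 - (-25143*1/7774 - 31364*1/44627) = 2 - (-25143/7774 - 31364/44627) = 2 - 1*(-1365880397/346930298) = 2 + 1365880397/346930298 = 2059740993/346930298 ≈ 5.9370)
m = 2059740993/346930298 ≈ 5.9370
F = 8352 (F = -87*(-96) = 8352)
m/F = (2059740993/346930298)/8352 = (2059740993/346930298)*(1/8352) = 686580331/965853949632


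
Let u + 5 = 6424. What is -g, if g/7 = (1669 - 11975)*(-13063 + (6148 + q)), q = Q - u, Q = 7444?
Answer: -424916380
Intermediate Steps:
u = 6419 (u = -5 + 6424 = 6419)
q = 1025 (q = 7444 - 1*6419 = 7444 - 6419 = 1025)
g = 424916380 (g = 7*((1669 - 11975)*(-13063 + (6148 + 1025))) = 7*(-10306*(-13063 + 7173)) = 7*(-10306*(-5890)) = 7*60702340 = 424916380)
-g = -1*424916380 = -424916380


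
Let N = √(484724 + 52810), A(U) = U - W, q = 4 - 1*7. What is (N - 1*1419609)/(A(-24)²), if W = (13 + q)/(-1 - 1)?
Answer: -1419609/361 + 3*√59726/361 ≈ -3930.4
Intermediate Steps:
q = -3 (q = 4 - 7 = -3)
W = -5 (W = (13 - 3)/(-1 - 1) = 10/(-2) = 10*(-½) = -5)
A(U) = 5 + U (A(U) = U - 1*(-5) = U + 5 = 5 + U)
N = 3*√59726 (N = √537534 = 3*√59726 ≈ 733.17)
(N - 1*1419609)/(A(-24)²) = (3*√59726 - 1*1419609)/((5 - 24)²) = (3*√59726 - 1419609)/((-19)²) = (-1419609 + 3*√59726)/361 = (-1419609 + 3*√59726)*(1/361) = -1419609/361 + 3*√59726/361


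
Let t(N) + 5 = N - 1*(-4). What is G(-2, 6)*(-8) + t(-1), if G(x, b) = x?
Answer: 14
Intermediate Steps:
t(N) = -1 + N (t(N) = -5 + (N - 1*(-4)) = -5 + (N + 4) = -5 + (4 + N) = -1 + N)
G(-2, 6)*(-8) + t(-1) = -2*(-8) + (-1 - 1) = 16 - 2 = 14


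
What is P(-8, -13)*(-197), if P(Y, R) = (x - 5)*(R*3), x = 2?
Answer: -23049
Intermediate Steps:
P(Y, R) = -9*R (P(Y, R) = (2 - 5)*(R*3) = -9*R)
P(-8, -13)*(-197) = -9*(-13)*(-197) = 117*(-197) = -23049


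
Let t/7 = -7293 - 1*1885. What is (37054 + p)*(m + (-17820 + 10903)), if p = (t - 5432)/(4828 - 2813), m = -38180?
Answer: -258767043908/155 ≈ -1.6695e+9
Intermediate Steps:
t = -64246 (t = 7*(-7293 - 1*1885) = 7*(-7293 - 1885) = 7*(-9178) = -64246)
p = -69678/2015 (p = (-64246 - 5432)/(4828 - 2813) = -69678/2015 ≈ -34.580)
(37054 + p)*(m + (-17820 + 10903)) = (37054 - 69678/2015)*(-38180 + (-17820 + 10903)) = 74594132*(-38180 - 6917)/2015 = (74594132/2015)*(-45097) = -258767043908/155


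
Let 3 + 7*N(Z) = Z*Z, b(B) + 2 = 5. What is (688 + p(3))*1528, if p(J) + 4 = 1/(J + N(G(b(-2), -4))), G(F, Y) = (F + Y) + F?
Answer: 11502020/11 ≈ 1.0456e+6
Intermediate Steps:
b(B) = 3 (b(B) = -2 + 5 = 3)
G(F, Y) = Y + 2*F
N(Z) = -3/7 + Z**2/7 (N(Z) = -3/7 + (Z*Z)/7 = -3/7 + Z**2/7)
p(J) = -4 + 1/(1/7 + J) (p(J) = -4 + 1/(J + (-3/7 + (-4 + 2*3)**2/7)) = -4 + 1/(J + (-3/7 + (-4 + 6)**2/7)) = -4 + 1/(J + (-3/7 + (1/7)*2**2)) = -4 + 1/(J + (-3/7 + (1/7)*4)) = -4 + 1/(J + (-3/7 + 4/7)) = -4 + 1/(J + 1/7) = -4 + 1/(1/7 + J))
(688 + p(3))*1528 = (688 + (3 - 28*3)/(1 + 7*3))*1528 = (688 + (3 - 84)/(1 + 21))*1528 = (688 - 81/22)*1528 = (15055/22)*1528 = 11502020/11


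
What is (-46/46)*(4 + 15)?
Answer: -19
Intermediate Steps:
(-46/46)*(4 + 15) = -46*1/46*19 = -1*19 = -19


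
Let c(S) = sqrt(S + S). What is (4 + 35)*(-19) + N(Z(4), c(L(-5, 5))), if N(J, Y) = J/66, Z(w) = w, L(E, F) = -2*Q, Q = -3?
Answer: -24451/33 ≈ -740.94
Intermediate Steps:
L(E, F) = 6 (L(E, F) = -2*(-3) = 6)
c(S) = sqrt(2)*sqrt(S) (c(S) = sqrt(2*S) = sqrt(2)*sqrt(S))
N(J, Y) = J/66 (N(J, Y) = J*(1/66) = J/66)
(4 + 35)*(-19) + N(Z(4), c(L(-5, 5))) = (4 + 35)*(-19) + (1/66)*4 = 39*(-19) + 2/33 = -741 + 2/33 = -24451/33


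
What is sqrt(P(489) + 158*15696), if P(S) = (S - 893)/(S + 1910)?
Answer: 2*sqrt(3568178336093)/2399 ≈ 1574.8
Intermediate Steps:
P(S) = (-893 + S)/(1910 + S)
sqrt(P(489) + 158*15696) = sqrt((-893 + 489)/(1910 + 489) + 158*15696) = sqrt(-404/2399 + 2479968) = sqrt(5949442828/2399) = 2*sqrt(3568178336093)/2399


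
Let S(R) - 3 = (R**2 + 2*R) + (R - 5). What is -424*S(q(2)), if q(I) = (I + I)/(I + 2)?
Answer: -848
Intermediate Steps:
q(I) = 2*I/(2 + I) (q(I) = (2*I)/(2 + I) = 2*I/(2 + I))
S(R) = -2 + R**2 + 3*R (S(R) = 3 + ((R**2 + 2*R) + (R - 5)) = 3 + ((R**2 + 2*R) + (-5 + R)) = 3 + (-5 + R**2 + 3*R) = -2 + R**2 + 3*R)
-424*S(q(2)) = -424*(-2 + (2*2/(2 + 2))**2 + 3*(2*2/(2 + 2))) = -424*(-2 + (2*2/4)**2 + 3*(2*2/4)) = -424*(-2 + (2*2*(1/4))**2 + 3*(2*2*(1/4))) = -424*(-2 + 1**2 + 3*1) = -424*(-2 + 1 + 3) = -424*2 = -848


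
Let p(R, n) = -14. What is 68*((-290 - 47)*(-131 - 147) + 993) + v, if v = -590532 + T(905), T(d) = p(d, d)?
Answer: 5847626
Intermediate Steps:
T(d) = -14
v = -590546 (v = -590532 - 14 = -590546)
68*((-290 - 47)*(-131 - 147) + 993) + v = 68*((-290 - 47)*(-131 - 147) + 993) - 590546 = 68*(-337*(-278) + 993) - 590546 = 68*(93686 + 993) - 590546 = 68*94679 - 590546 = 6438172 - 590546 = 5847626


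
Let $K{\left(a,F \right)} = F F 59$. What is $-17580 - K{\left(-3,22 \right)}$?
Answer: $-46136$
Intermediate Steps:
$K{\left(a,F \right)} = 59 F^{2}$ ($K{\left(a,F \right)} = F^{2} \cdot 59 = 59 F^{2}$)
$-17580 - K{\left(-3,22 \right)} = -17580 - 59 \cdot 22^{2} = -17580 - 59 \cdot 484 = -17580 - 28556 = -46136$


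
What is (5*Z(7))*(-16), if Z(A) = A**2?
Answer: -3920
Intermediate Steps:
(5*Z(7))*(-16) = (5*7**2)*(-16) = (5*49)*(-16) = 245*(-16) = -3920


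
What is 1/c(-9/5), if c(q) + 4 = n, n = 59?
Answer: 1/55 ≈ 0.018182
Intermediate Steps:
c(q) = 55 (c(q) = -4 + 59 = 55)
1/c(-9/5) = 1/55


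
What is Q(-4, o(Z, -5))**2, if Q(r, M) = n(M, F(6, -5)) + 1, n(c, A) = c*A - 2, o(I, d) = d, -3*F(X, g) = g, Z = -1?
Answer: 784/9 ≈ 87.111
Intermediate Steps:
F(X, g) = -g/3
n(c, A) = -2 + A*c (n(c, A) = A*c - 2 = -2 + A*c)
Q(r, M) = -1 + 5*M/3 (Q(r, M) = (-2 + (-1/3*(-5))*M) + 1 = (-2 + 5*M/3) + 1 = -1 + 5*M/3)
Q(-4, o(Z, -5))**2 = (-1 + (5/3)*(-5))**2 = (-1 - 25/3)**2 = (-28/3)**2 = 784/9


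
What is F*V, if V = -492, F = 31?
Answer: -15252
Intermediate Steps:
F*V = 31*(-492) = -15252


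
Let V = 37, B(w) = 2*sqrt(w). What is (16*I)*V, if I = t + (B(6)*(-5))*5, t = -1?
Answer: -592 - 29600*sqrt(6) ≈ -73097.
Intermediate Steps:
I = -1 - 50*sqrt(6) (I = -1 + ((2*sqrt(6))*(-5))*5 = -1 - 10*sqrt(6)*5 = -1 - 50*sqrt(6) ≈ -123.47)
(16*I)*V = (16*(-1 - 50*sqrt(6)))*37 = (-16 - 800*sqrt(6))*37 = -592 - 29600*sqrt(6)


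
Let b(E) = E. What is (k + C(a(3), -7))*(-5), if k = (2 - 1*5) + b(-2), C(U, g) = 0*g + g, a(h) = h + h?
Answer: 60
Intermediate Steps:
a(h) = 2*h
C(U, g) = g (C(U, g) = 0 + g = g)
k = -5 (k = (2 - 1*5) - 2 = (2 - 5) - 2 = -3 - 2 = -5)
(k + C(a(3), -7))*(-5) = (-5 - 7)*(-5) = -12*(-5) = 60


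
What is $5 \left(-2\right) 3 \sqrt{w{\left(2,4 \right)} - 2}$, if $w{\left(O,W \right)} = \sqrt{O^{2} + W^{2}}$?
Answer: $- 30 \sqrt{-2 + 2 \sqrt{5}} \approx -47.169$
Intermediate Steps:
$5 \left(-2\right) 3 \sqrt{w{\left(2,4 \right)} - 2} = 5 \left(-2\right) 3 \sqrt{\sqrt{2^{2} + 4^{2}} - 2} = \left(-10\right) 3 \sqrt{\sqrt{4 + 16} - 2} = - 30 \sqrt{\sqrt{20} - 2} = - 30 \sqrt{2 \sqrt{5} - 2} = - 30 \sqrt{-2 + 2 \sqrt{5}}$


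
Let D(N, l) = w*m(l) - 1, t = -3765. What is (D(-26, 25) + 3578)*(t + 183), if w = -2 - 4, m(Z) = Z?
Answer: -12275514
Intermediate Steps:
w = -6
D(N, l) = -1 - 6*l (D(N, l) = -6*l - 1 = -1 - 6*l)
(D(-26, 25) + 3578)*(t + 183) = ((-1 - 6*25) + 3578)*(-3765 + 183) = ((-1 - 150) + 3578)*(-3582) = (-151 + 3578)*(-3582) = 3427*(-3582) = -12275514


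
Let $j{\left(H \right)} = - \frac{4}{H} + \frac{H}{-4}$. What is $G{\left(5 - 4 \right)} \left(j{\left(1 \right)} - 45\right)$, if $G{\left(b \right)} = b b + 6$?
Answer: $- \frac{1379}{4} \approx -344.75$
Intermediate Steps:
$j{\left(H \right)} = - \frac{4}{H} - \frac{H}{4}$ ($j{\left(H \right)} = - \frac{4}{H} + H \left(- \frac{1}{4}\right) = - \frac{4}{H} - \frac{H}{4}$)
$G{\left(b \right)} = 6 + b^{2}$ ($G{\left(b \right)} = b^{2} + 6 = 6 + b^{2}$)
$G{\left(5 - 4 \right)} \left(j{\left(1 \right)} - 45\right) = \left(6 + \left(5 - 4\right)^{2}\right) \left(\left(- \frac{4}{1} - \frac{1}{4}\right) - 45\right) = \left(6 + \left(5 - 4\right)^{2}\right) \left(\left(\left(-4\right) 1 - \frac{1}{4}\right) - 45\right) = \left(6 + 1^{2}\right) \left(\left(-4 - \frac{1}{4}\right) - 45\right) = \left(6 + 1\right) \left(- \frac{17}{4} - 45\right) = 7 \left(- \frac{197}{4}\right) = - \frac{1379}{4}$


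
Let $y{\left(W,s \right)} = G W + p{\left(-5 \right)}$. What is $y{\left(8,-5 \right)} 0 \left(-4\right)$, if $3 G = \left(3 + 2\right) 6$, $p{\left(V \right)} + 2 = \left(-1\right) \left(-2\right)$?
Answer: $0$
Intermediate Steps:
$p{\left(V \right)} = 0$ ($p{\left(V \right)} = -2 - -2 = -2 + 2 = 0$)
$G = 10$ ($G = \frac{\left(3 + 2\right) 6}{3} = \frac{5 \cdot 6}{3} = \frac{1}{3} \cdot 30 = 10$)
$y{\left(W,s \right)} = 10 W$ ($y{\left(W,s \right)} = 10 W + 0 = 10 W$)
$y{\left(8,-5 \right)} 0 \left(-4\right) = 10 \cdot 8 \cdot 0 \left(-4\right) = 80 \cdot 0 = 0$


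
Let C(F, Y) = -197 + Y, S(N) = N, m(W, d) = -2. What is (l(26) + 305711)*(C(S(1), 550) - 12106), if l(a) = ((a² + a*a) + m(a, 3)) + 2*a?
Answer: -3609499089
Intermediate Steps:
l(a) = -2 + 2*a + 2*a² (l(a) = ((a² + a*a) - 2) + 2*a = ((a² + a²) - 2) + 2*a = (2*a² - 2) + 2*a = (-2 + 2*a²) + 2*a = -2 + 2*a + 2*a²)
(l(26) + 305711)*(C(S(1), 550) - 12106) = ((-2 + 2*26 + 2*26²) + 305711)*((-197 + 550) - 12106) = ((-2 + 52 + 2*676) + 305711)*(353 - 12106) = ((-2 + 52 + 1352) + 305711)*(-11753) = (1402 + 305711)*(-11753) = 307113*(-11753) = -3609499089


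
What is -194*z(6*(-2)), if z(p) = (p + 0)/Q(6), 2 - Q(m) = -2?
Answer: 582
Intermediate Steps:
Q(m) = 4 (Q(m) = 2 - 1*(-2) = 2 + 2 = 4)
z(p) = p/4 (z(p) = (p + 0)/4 = p*(1/4) = p/4)
-194*z(6*(-2)) = -97*6*(-2)/2 = -97*(-12)/2 = -194*(-3) = 582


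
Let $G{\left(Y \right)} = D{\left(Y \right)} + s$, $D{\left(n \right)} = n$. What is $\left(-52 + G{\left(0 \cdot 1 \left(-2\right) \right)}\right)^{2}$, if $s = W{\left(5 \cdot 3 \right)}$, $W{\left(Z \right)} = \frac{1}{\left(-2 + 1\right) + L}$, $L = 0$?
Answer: $2809$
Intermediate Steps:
$W{\left(Z \right)} = -1$ ($W{\left(Z \right)} = \frac{1}{\left(-2 + 1\right) + 0} = \frac{1}{-1 + 0} = \frac{1}{-1} = -1$)
$s = -1$
$G{\left(Y \right)} = -1 + Y$ ($G{\left(Y \right)} = Y - 1 = -1 + Y$)
$\left(-52 + G{\left(0 \cdot 1 \left(-2\right) \right)}\right)^{2} = \left(-52 - \left(1 - 0 \cdot 1 \left(-2\right)\right)\right)^{2} = \left(-52 + \left(-1 + 0 \left(-2\right)\right)\right)^{2} = \left(-52 + \left(-1 + 0\right)\right)^{2} = \left(-52 - 1\right)^{2} = \left(-53\right)^{2} = 2809$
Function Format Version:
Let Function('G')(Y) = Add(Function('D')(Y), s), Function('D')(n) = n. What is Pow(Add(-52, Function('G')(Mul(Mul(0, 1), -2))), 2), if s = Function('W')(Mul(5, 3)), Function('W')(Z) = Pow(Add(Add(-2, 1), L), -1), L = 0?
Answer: 2809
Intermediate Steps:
Function('W')(Z) = -1 (Function('W')(Z) = Pow(Add(Add(-2, 1), 0), -1) = Pow(Add(-1, 0), -1) = Pow(-1, -1) = -1)
s = -1
Function('G')(Y) = Add(-1, Y) (Function('G')(Y) = Add(Y, -1) = Add(-1, Y))
Pow(Add(-52, Function('G')(Mul(Mul(0, 1), -2))), 2) = Pow(Add(-52, Add(-1, Mul(Mul(0, 1), -2))), 2) = Pow(Add(-52, Add(-1, Mul(0, -2))), 2) = Pow(Add(-52, Add(-1, 0)), 2) = Pow(Add(-52, -1), 2) = Pow(-53, 2) = 2809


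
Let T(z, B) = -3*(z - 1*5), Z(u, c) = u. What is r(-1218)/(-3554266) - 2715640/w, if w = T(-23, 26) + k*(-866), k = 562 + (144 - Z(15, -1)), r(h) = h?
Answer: 2413208919109/531648885413 ≈ 4.5391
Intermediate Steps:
T(z, B) = 15 - 3*z (T(z, B) = -3*(z - 5) = -3*(-5 + z) = 15 - 3*z)
k = 691 (k = 562 + (144 - 1*15) = 562 + (144 - 15) = 562 + 129 = 691)
w = -598322 (w = (15 - 3*(-23)) + 691*(-866) = (15 + 69) - 598406 = 84 - 598406 = -598322)
r(-1218)/(-3554266) - 2715640/w = -1218/(-3554266) - 2715640/(-598322) = -1218*(-1/3554266) - 2715640*(-1/598322) = 609/1777133 + 1357820/299161 = 2413208919109/531648885413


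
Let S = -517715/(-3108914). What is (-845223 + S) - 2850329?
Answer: -11489152832813/3108914 ≈ -3.6956e+6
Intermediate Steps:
S = 517715/3108914 (S = -517715*(-1/3108914) = 517715/3108914 ≈ 0.16653)
(-845223 + S) - 2850329 = (-845223 + 517715/3108914) - 2850329 = -2627725100107/3108914 - 2850329 = -11489152832813/3108914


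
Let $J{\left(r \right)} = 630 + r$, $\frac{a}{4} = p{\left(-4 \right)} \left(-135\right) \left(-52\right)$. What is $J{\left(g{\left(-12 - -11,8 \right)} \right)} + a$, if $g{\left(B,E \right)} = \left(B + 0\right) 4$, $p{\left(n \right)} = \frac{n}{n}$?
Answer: $28706$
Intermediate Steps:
$p{\left(n \right)} = 1$
$g{\left(B,E \right)} = 4 B$ ($g{\left(B,E \right)} = B 4 = 4 B$)
$a = 28080$ ($a = 4 \cdot 1 \left(-135\right) \left(-52\right) = 4 \left(\left(-135\right) \left(-52\right)\right) = 4 \cdot 7020 = 28080$)
$J{\left(g{\left(-12 - -11,8 \right)} \right)} + a = \left(630 + 4 \left(-12 - -11\right)\right) + 28080 = \left(630 + 4 \left(-12 + 11\right)\right) + 28080 = \left(630 + 4 \left(-1\right)\right) + 28080 = \left(630 - 4\right) + 28080 = 626 + 28080 = 28706$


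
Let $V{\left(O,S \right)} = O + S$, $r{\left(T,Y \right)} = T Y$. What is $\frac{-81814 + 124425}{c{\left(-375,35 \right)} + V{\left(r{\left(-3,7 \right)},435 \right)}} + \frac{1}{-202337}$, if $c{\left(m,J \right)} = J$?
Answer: $\frac{8621781458}{90849313} \approx 94.902$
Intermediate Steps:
$\frac{-81814 + 124425}{c{\left(-375,35 \right)} + V{\left(r{\left(-3,7 \right)},435 \right)}} + \frac{1}{-202337} = \frac{-81814 + 124425}{35 + \left(\left(-3\right) 7 + 435\right)} + \frac{1}{-202337} = \frac{42611}{35 + \left(-21 + 435\right)} - \frac{1}{202337} = \frac{42611}{35 + 414} - \frac{1}{202337} = \frac{42611}{449} - \frac{1}{202337} = \frac{8621781458}{90849313}$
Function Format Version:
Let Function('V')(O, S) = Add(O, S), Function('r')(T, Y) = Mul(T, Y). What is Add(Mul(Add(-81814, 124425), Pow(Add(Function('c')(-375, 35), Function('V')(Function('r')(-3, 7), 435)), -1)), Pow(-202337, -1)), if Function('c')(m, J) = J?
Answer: Rational(8621781458, 90849313) ≈ 94.902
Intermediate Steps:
Add(Mul(Add(-81814, 124425), Pow(Add(Function('c')(-375, 35), Function('V')(Function('r')(-3, 7), 435)), -1)), Pow(-202337, -1)) = Add(Mul(Add(-81814, 124425), Pow(Add(35, Add(Mul(-3, 7), 435)), -1)), Pow(-202337, -1)) = Add(Mul(42611, Pow(Add(35, Add(-21, 435)), -1)), Rational(-1, 202337)) = Add(Mul(42611, Pow(Add(35, 414), -1)), Rational(-1, 202337)) = Add(Mul(42611, Pow(449, -1)), Rational(-1, 202337)) = Add(Mul(42611, Rational(1, 449)), Rational(-1, 202337)) = Add(Rational(42611, 449), Rational(-1, 202337)) = Rational(8621781458, 90849313)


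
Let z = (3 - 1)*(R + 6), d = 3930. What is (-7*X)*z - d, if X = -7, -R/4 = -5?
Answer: -1382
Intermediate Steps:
R = 20 (R = -4*(-5) = 20)
z = 52 (z = (3 - 1)*(20 + 6) = 2*26 = 52)
(-7*X)*z - d = -7*(-7)*52 - 1*3930 = 49*52 - 3930 = 2548 - 3930 = -1382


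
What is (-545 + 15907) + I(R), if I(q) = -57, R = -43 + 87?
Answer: 15305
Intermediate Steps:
R = 44
(-545 + 15907) + I(R) = (-545 + 15907) - 57 = 15362 - 57 = 15305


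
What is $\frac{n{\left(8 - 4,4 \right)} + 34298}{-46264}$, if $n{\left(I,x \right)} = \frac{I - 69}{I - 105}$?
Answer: $- \frac{3464163}{4672664} \approx -0.74137$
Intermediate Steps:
$n{\left(I,x \right)} = \frac{-69 + I}{-105 + I}$
$\frac{n{\left(8 - 4,4 \right)} + 34298}{-46264} = \frac{\frac{-69 + \left(8 - 4\right)}{-105 + \left(8 - 4\right)} + 34298}{-46264} = \left(\frac{-69 + \left(8 - 4\right)}{-105 + \left(8 - 4\right)} + 34298\right) \left(- \frac{1}{46264}\right) = \left(\frac{-69 + 4}{-105 + 4} + 34298\right) \left(- \frac{1}{46264}\right) = \left(\frac{1}{-101} \left(-65\right) + 34298\right) \left(- \frac{1}{46264}\right) = \left(\left(- \frac{1}{101}\right) \left(-65\right) + 34298\right) \left(- \frac{1}{46264}\right) = \left(\frac{65}{101} + 34298\right) \left(- \frac{1}{46264}\right) = \frac{3464163}{101} \left(- \frac{1}{46264}\right) = - \frac{3464163}{4672664}$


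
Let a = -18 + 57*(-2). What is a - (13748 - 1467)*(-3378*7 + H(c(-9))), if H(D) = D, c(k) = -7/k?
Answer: 2613481579/9 ≈ 2.9039e+8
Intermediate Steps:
a = -132 (a = -18 - 114 = -132)
a - (13748 - 1467)*(-3378*7 + H(c(-9))) = -132 - (13748 - 1467)*(-3378*7 - 7/(-9)) = -132 - 12281*(-23646 - 7*(-⅑)) = -132 - 12281*(-23646 + 7/9) = -132 - 12281*(-212807)/9 = -132 - 1*(-2613482767/9) = -132 + 2613482767/9 = 2613481579/9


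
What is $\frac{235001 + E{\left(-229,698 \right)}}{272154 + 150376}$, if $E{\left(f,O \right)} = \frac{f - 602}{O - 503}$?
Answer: $\frac{7637394}{13732225} \approx 0.55617$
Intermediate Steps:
$E{\left(f,O \right)} = \frac{-602 + f}{-503 + O}$
$\frac{235001 + E{\left(-229,698 \right)}}{272154 + 150376} = \frac{235001 + \frac{-602 - 229}{-503 + 698}}{272154 + 150376} = \frac{235001 + \frac{1}{195} \left(-831\right)}{422530} = \left(235001 + \frac{1}{195} \left(-831\right)\right) \frac{1}{422530} = \left(235001 - \frac{277}{65}\right) \frac{1}{422530} = \frac{15274788}{65} \cdot \frac{1}{422530} = \frac{7637394}{13732225}$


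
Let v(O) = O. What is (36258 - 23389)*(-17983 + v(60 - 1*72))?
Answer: -231577655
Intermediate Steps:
(36258 - 23389)*(-17983 + v(60 - 1*72)) = (36258 - 23389)*(-17983 + (60 - 1*72)) = 12869*(-17983 + (60 - 72)) = 12869*(-17983 - 12) = 12869*(-17995) = -231577655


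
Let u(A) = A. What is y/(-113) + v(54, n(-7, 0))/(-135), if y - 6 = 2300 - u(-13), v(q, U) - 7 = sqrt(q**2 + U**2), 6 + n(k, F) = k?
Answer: -313856/15255 - sqrt(3085)/135 ≈ -20.985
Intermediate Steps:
n(k, F) = -6 + k
v(q, U) = 7 + sqrt(U**2 + q**2) (v(q, U) = 7 + sqrt(q**2 + U**2) = 7 + sqrt(U**2 + q**2))
y = 2319 (y = 6 + (2300 - 1*(-13)) = 6 + (2300 + 13) = 6 + 2313 = 2319)
y/(-113) + v(54, n(-7, 0))/(-135) = 2319/(-113) + (7 + sqrt((-6 - 7)**2 + 54**2))/(-135) = 2319*(-1/113) + (7 + sqrt((-13)**2 + 2916))*(-1/135) = -2319/113 + (7 + sqrt(169 + 2916))*(-1/135) = -2319/113 + (7 + sqrt(3085))*(-1/135) = -2319/113 + (-7/135 - sqrt(3085)/135) = -313856/15255 - sqrt(3085)/135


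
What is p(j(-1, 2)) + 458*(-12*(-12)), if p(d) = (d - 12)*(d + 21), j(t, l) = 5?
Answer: 65770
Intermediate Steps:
p(d) = (-12 + d)*(21 + d)
p(j(-1, 2)) + 458*(-12*(-12)) = (-252 + 5² + 9*5) + 458*(-12*(-12)) = (-252 + 25 + 45) + 458*144 = -182 + 65952 = 65770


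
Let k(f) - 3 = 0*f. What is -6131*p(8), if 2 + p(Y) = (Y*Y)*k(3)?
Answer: -1164890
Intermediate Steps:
k(f) = 3 (k(f) = 3 + 0*f = 3 + 0 = 3)
p(Y) = -2 + 3*Y² (p(Y) = -2 + (Y*Y)*3 = -2 + Y²*3 = -2 + 3*Y²)
-6131*p(8) = -6131*(-2 + 3*8²) = -6131*(-2 + 3*64) = -6131*(-2 + 192) = -6131*190 = -1164890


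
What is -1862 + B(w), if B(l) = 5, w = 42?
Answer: -1857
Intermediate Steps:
-1862 + B(w) = -1862 + 5 = -1857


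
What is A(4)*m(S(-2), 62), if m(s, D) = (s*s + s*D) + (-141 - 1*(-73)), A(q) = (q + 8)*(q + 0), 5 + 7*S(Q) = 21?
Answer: 185664/49 ≈ 3789.1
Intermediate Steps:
S(Q) = 16/7 (S(Q) = -5/7 + (⅐)*21 = -5/7 + 3 = 16/7)
A(q) = q*(8 + q) (A(q) = (8 + q)*q = q*(8 + q))
m(s, D) = -68 + s² + D*s (m(s, D) = (s² + D*s) + (-141 + 73) = (s² + D*s) - 68 = -68 + s² + D*s)
A(4)*m(S(-2), 62) = (4*(8 + 4))*(-68 + (16/7)² + 62*(16/7)) = (4*12)*(-68 + 256/49 + 992/7) = 48*(3868/49) = 185664/49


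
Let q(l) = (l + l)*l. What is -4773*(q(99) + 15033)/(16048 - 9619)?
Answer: -55104285/2143 ≈ -25714.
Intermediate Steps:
q(l) = 2*l² (q(l) = (2*l)*l = 2*l²)
-4773*(q(99) + 15033)/(16048 - 9619) = -4773*(2*99² + 15033)/(16048 - 9619) = -4773/(6429/(2*9801 + 15033)) = -4773/(6429/(19602 + 15033)) = -4773/(6429/34635) = -4773/(6429*(1/34635)) = -4773/2143/11545 = -4773*11545/2143 = -55104285/2143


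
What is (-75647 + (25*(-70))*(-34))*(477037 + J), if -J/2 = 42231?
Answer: -6338908525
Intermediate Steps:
J = -84462 (J = -2*42231 = -84462)
(-75647 + (25*(-70))*(-34))*(477037 + J) = (-75647 + (25*(-70))*(-34))*(477037 - 84462) = (-75647 - 1750*(-34))*392575 = (-75647 + 59500)*392575 = -16147*392575 = -6338908525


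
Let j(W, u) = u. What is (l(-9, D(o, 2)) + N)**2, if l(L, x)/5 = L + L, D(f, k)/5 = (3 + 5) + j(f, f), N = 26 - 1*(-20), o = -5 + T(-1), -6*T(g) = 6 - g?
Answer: 1936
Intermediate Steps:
T(g) = -1 + g/6 (T(g) = -(6 - g)/6 = -1 + g/6)
o = -37/6 (o = -5 + (-1 + (1/6)*(-1)) = -5 + (-1 - 1/6) = -5 - 7/6 = -37/6 ≈ -6.1667)
N = 46 (N = 26 + 20 = 46)
D(f, k) = 40 + 5*f (D(f, k) = 5*((3 + 5) + f) = 5*(8 + f) = 40 + 5*f)
l(L, x) = 10*L (l(L, x) = 5*(L + L) = 5*(2*L) = 10*L)
(l(-9, D(o, 2)) + N)**2 = (10*(-9) + 46)**2 = (-90 + 46)**2 = (-44)**2 = 1936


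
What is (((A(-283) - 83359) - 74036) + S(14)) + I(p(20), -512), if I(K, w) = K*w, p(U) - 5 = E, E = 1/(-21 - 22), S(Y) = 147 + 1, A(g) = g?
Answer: -6883358/43 ≈ -1.6008e+5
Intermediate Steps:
S(Y) = 148
E = -1/43 (E = 1/(-43) = -1/43 ≈ -0.023256)
p(U) = 214/43 (p(U) = 5 - 1/43 = 214/43)
(((A(-283) - 83359) - 74036) + S(14)) + I(p(20), -512) = (((-283 - 83359) - 74036) + 148) + (214/43)*(-512) = ((-83642 - 74036) + 148) - 109568/43 = (-157678 + 148) - 109568/43 = -157530 - 109568/43 = -6883358/43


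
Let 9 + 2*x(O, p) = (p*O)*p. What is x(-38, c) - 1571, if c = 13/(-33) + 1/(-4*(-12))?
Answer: -439961563/278784 ≈ -1578.1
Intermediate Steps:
c = -197/528 (c = 13*(-1/33) - ¼*(-1/12) = -13/33 + 1/48 = -197/528 ≈ -0.37311)
x(O, p) = -9/2 + O*p²/2 (x(O, p) = -9/2 + ((p*O)*p)/2 = -9/2 + ((O*p)*p)/2 = -9/2 + (O*p²)/2 = -9/2 + O*p²/2)
x(-38, c) - 1571 = (-9/2 + (½)*(-38)*(-197/528)²) - 1571 = (-9/2 + (½)*(-38)*(38809/278784)) - 1571 = (-9/2 - 737371/278784) - 1571 = -1991899/278784 - 1571 = -439961563/278784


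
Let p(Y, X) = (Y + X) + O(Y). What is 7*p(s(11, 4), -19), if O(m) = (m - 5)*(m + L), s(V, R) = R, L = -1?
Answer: -126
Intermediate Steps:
O(m) = (-1 + m)*(-5 + m) (O(m) = (m - 5)*(m - 1) = (-5 + m)*(-1 + m) = (-1 + m)*(-5 + m))
p(Y, X) = 5 + X + Y**2 - 5*Y (p(Y, X) = (Y + X) + (5 + Y**2 - 6*Y) = (X + Y) + (5 + Y**2 - 6*Y) = 5 + X + Y**2 - 5*Y)
7*p(s(11, 4), -19) = 7*(5 - 19 + 4**2 - 5*4) = 7*(5 - 19 + 16 - 20) = 7*(-18) = -126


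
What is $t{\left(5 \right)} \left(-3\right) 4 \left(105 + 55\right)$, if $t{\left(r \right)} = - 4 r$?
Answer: $38400$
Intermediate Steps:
$t{\left(5 \right)} \left(-3\right) 4 \left(105 + 55\right) = \left(-4\right) 5 \left(-3\right) 4 \left(105 + 55\right) = \left(-20\right) \left(-3\right) 4 \cdot 160 = 60 \cdot 4 \cdot 160 = 240 \cdot 160 = 38400$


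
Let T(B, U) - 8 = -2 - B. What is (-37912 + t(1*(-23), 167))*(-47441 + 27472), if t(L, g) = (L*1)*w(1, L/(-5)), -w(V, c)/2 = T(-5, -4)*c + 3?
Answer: 3539145808/5 ≈ 7.0783e+8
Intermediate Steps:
T(B, U) = 6 - B (T(B, U) = 8 + (-2 - B) = 6 - B)
w(V, c) = -6 - 22*c (w(V, c) = -2*((6 - 1*(-5))*c + 3) = -2*((6 + 5)*c + 3) = -2*(11*c + 3) = -2*(3 + 11*c) = -6 - 22*c)
t(L, g) = L*(-6 + 22*L/5) (t(L, g) = (L*1)*(-6 - 22*L/(-5)) = L*(-6 - 22*L*(-1)/5) = L*(-6 - (-22)*L/5) = L*(-6 + 22*L/5))
(-37912 + t(1*(-23), 167))*(-47441 + 27472) = (-37912 + 2*(1*(-23))*(-15 + 11*(1*(-23)))/5)*(-47441 + 27472) = (-37912 + (2/5)*(-23)*(-15 + 11*(-23)))*(-19969) = (-37912 + (2/5)*(-23)*(-15 - 253))*(-19969) = (-37912 + (2/5)*(-23)*(-268))*(-19969) = (-37912 + 12328/5)*(-19969) = -177232/5*(-19969) = 3539145808/5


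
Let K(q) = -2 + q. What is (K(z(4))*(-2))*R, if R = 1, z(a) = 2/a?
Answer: 3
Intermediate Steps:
(K(z(4))*(-2))*R = ((-2 + 2/4)*(-2))*1 = ((-2 + 2*(1/4))*(-2))*1 = ((-2 + 1/2)*(-2))*1 = -3/2*(-2)*1 = 3*1 = 3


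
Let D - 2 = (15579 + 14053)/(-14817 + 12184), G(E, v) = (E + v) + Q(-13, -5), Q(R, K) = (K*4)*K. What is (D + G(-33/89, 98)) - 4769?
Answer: -1073409890/234337 ≈ -4580.6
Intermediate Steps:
Q(R, K) = 4*K**2 (Q(R, K) = (4*K)*K = 4*K**2)
G(E, v) = 100 + E + v (G(E, v) = (E + v) + 4*(-5)**2 = (E + v) + 4*25 = (E + v) + 100 = 100 + E + v)
D = -24366/2633 (D = 2 + (15579 + 14053)/(-14817 + 12184) = 2 + 29632/(-2633) = 2 + 29632*(-1/2633) = 2 - 29632/2633 = -24366/2633 ≈ -9.2541)
(D + G(-33/89, 98)) - 4769 = (-24366/2633 + (100 - 33/89 + 98)) - 4769 = (-24366/2633 + 17589/89) - 4769 = 44143263/234337 - 4769 = -1073409890/234337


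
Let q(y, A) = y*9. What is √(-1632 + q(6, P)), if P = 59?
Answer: I*√1578 ≈ 39.724*I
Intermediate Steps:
q(y, A) = 9*y
√(-1632 + q(6, P)) = √(-1632 + 9*6) = √(-1632 + 54) = √(-1578) = I*√1578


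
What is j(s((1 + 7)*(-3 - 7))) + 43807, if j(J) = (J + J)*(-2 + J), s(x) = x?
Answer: 56927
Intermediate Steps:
j(J) = 2*J*(-2 + J) (j(J) = (2*J)*(-2 + J) = 2*J*(-2 + J))
j(s((1 + 7)*(-3 - 7))) + 43807 = 2*((1 + 7)*(-3 - 7))*(-2 + (1 + 7)*(-3 - 7)) + 43807 = 2*(8*(-10))*(-2 + 8*(-10)) + 43807 = 2*(-80)*(-2 - 80) + 43807 = 2*(-80)*(-82) + 43807 = 13120 + 43807 = 56927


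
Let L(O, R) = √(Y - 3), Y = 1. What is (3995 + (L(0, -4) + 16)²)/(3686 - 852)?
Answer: 4249/2834 + 16*I*√2/1417 ≈ 1.4993 + 0.015969*I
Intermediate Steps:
L(O, R) = I*√2 (L(O, R) = √(1 - 3) = √(-2) = I*√2)
(3995 + (L(0, -4) + 16)²)/(3686 - 852) = (3995 + (I*√2 + 16)²)/(3686 - 852) = (3995 + (16 + I*√2)²)/2834 = (3995 + (16 + I*√2)²)*(1/2834) = 3995/2834 + (16 + I*√2)²/2834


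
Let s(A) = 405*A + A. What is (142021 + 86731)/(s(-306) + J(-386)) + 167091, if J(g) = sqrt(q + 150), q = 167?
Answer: 2578951552147017/15434583379 - 228752*sqrt(317)/15434583379 ≈ 1.6709e+5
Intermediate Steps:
J(g) = sqrt(317) (J(g) = sqrt(167 + 150) = sqrt(317))
s(A) = 406*A
(142021 + 86731)/(s(-306) + J(-386)) + 167091 = (142021 + 86731)/(406*(-306) + sqrt(317)) + 167091 = 228752/(-124236 + sqrt(317)) + 167091 = 167091 + 228752/(-124236 + sqrt(317))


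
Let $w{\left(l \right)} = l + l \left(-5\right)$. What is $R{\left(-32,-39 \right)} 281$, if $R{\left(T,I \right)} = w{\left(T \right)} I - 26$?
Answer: $-1410058$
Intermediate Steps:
$w{\left(l \right)} = - 4 l$ ($w{\left(l \right)} = l - 5 l = - 4 l$)
$R{\left(T,I \right)} = -26 - 4 I T$ ($R{\left(T,I \right)} = - 4 T I - 26 = - 4 I T - 26 = -26 - 4 I T$)
$R{\left(-32,-39 \right)} 281 = \left(-26 - \left(-156\right) \left(-32\right)\right) 281 = \left(-26 - 4992\right) 281 = \left(-5018\right) 281 = -1410058$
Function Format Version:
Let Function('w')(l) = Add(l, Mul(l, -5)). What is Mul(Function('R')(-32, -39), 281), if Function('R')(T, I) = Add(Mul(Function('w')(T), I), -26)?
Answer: -1410058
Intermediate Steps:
Function('w')(l) = Mul(-4, l) (Function('w')(l) = Add(l, Mul(-5, l)) = Mul(-4, l))
Function('R')(T, I) = Add(-26, Mul(-4, I, T)) (Function('R')(T, I) = Add(Mul(Mul(-4, T), I), -26) = Add(Mul(-4, I, T), -26) = Add(-26, Mul(-4, I, T)))
Mul(Function('R')(-32, -39), 281) = Mul(Add(-26, Mul(-4, -39, -32)), 281) = Mul(Add(-26, -4992), 281) = Mul(-5018, 281) = -1410058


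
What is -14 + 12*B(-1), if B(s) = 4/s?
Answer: -62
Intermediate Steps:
-14 + 12*B(-1) = -14 + 12*(4/(-1)) = -14 + 12*(4*(-1)) = -14 + 12*(-4) = -14 - 48 = -62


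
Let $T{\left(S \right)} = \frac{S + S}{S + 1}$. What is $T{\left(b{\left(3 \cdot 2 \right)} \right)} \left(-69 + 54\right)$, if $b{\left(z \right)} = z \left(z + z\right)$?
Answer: $- \frac{2160}{73} \approx -29.589$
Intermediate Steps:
$b{\left(z \right)} = 2 z^{2}$ ($b{\left(z \right)} = z 2 z = 2 z^{2}$)
$T{\left(S \right)} = \frac{2 S}{1 + S}$
$T{\left(b{\left(3 \cdot 2 \right)} \right)} \left(-69 + 54\right) = \frac{2 \cdot 2 \left(3 \cdot 2\right)^{2}}{1 + 2 \left(3 \cdot 2\right)^{2}} \left(-69 + 54\right) = \frac{2 \cdot 2 \cdot 6^{2}}{1 + 2 \cdot 6^{2}} \left(-15\right) = \frac{2 \cdot 2 \cdot 36}{1 + 2 \cdot 36} \left(-15\right) = 2 \cdot 72 \frac{1}{1 + 72} \left(-15\right) = 2 \cdot 72 \cdot \frac{1}{73} \left(-15\right) = \frac{144}{73} \left(-15\right) = - \frac{2160}{73}$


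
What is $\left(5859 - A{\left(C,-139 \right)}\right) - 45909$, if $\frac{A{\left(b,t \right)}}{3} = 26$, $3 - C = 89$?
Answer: $-40128$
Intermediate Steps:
$C = -86$ ($C = 3 - 89 = -86$)
$A{\left(b,t \right)} = 78$ ($A{\left(b,t \right)} = 3 \cdot 26 = 78$)
$\left(5859 - A{\left(C,-139 \right)}\right) - 45909 = \left(5859 - 78\right) - 45909 = 5781 - 45909 = -40128$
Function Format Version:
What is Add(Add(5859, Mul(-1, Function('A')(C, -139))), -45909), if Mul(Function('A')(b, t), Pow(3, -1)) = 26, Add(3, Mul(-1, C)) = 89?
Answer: -40128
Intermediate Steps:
C = -86 (C = Add(3, Mul(-1, 89)) = Add(3, -89) = -86)
Function('A')(b, t) = 78 (Function('A')(b, t) = Mul(3, 26) = 78)
Add(Add(5859, Mul(-1, Function('A')(C, -139))), -45909) = Add(Add(5859, Mul(-1, 78)), -45909) = Add(Add(5859, -78), -45909) = Add(5781, -45909) = -40128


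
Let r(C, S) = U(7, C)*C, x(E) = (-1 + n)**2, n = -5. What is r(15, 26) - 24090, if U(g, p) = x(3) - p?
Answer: -23775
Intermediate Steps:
x(E) = 36 (x(E) = (-1 - 5)**2 = (-6)**2 = 36)
U(g, p) = 36 - p
r(C, S) = C*(36 - C) (r(C, S) = (36 - C)*C = C*(36 - C))
r(15, 26) - 24090 = 15*(36 - 1*15) - 24090 = 15*(36 - 15) - 24090 = 15*21 - 24090 = 315 - 24090 = -23775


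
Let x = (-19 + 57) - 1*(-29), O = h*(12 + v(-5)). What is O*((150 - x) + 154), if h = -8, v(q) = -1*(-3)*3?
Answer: -39816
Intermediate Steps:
v(q) = 9 (v(q) = 3*3 = 9)
O = -168 (O = -8*(12 + 9) = -8*21 = -168)
x = 67 (x = 38 + 29 = 67)
O*((150 - x) + 154) = -168*((150 - 1*67) + 154) = -168*((150 - 67) + 154) = -168*(83 + 154) = -168*237 = -39816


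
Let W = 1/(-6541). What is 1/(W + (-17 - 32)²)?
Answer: 6541/15704940 ≈ 0.00041649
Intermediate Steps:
W = -1/6541 ≈ -0.00015288
1/(W + (-17 - 32)²) = 1/(-1/6541 + (-17 - 32)²) = 1/(-1/6541 + (-49)²) = 1/(-1/6541 + 2401) = 1/(15704940/6541) = 6541/15704940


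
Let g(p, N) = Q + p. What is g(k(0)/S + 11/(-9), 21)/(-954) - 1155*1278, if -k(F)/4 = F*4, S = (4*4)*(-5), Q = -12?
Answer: -12673708621/8586 ≈ -1.4761e+6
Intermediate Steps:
S = -80 (S = 16*(-5) = -80)
k(F) = -16*F (k(F) = -4*F*4 = -16*F)
g(p, N) = -12 + p
g(k(0)/S + 11/(-9), 21)/(-954) - 1155*1278 = (-12 + (-16*0/(-80) + 11/(-9)))/(-954) - 1155*1278 = (-12 + (0*(-1/80) + 11*(-1/9)))*(-1/954) - 1476090 = (-12 + (0 - 11/9))*(-1/954) - 1476090 = (-12 - 11/9)*(-1/954) - 1476090 = -119/9*(-1/954) - 1476090 = 119/8586 - 1476090 = -12673708621/8586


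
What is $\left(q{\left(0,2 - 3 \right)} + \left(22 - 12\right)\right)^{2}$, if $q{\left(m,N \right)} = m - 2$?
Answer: $64$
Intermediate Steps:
$q{\left(m,N \right)} = -2 + m$ ($q{\left(m,N \right)} = m - 2 = -2 + m$)
$\left(q{\left(0,2 - 3 \right)} + \left(22 - 12\right)\right)^{2} = \left(\left(-2 + 0\right) + \left(22 - 12\right)\right)^{2} = \left(-2 + 10\right)^{2} = 8^{2} = 64$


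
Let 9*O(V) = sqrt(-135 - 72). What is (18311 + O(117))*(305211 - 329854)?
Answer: -451237973 - 24643*I*sqrt(23)/3 ≈ -4.5124e+8 - 39395.0*I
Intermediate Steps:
O(V) = I*sqrt(23)/3 (O(V) = sqrt(-135 - 72)/9 = sqrt(-207)/9 = (3*I*sqrt(23))/9 = I*sqrt(23)/3)
(18311 + O(117))*(305211 - 329854) = (18311 + I*sqrt(23)/3)*(305211 - 329854) = (18311 + I*sqrt(23)/3)*(-24643) = -451237973 - 24643*I*sqrt(23)/3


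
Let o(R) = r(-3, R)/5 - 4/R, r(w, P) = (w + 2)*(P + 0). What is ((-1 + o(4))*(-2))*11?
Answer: 308/5 ≈ 61.600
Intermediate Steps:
r(w, P) = P*(2 + w) (r(w, P) = (2 + w)*P = P*(2 + w))
o(R) = -4/R - R/5 (o(R) = (R*(2 - 3))/5 - 4/R = (R*(-1))*(⅕) - 4/R = -R*(⅕) - 4/R = -R/5 - 4/R = -4/R - R/5)
((-1 + o(4))*(-2))*11 = ((-1 + (-4/4 - ⅕*4))*(-2))*11 = ((-1 + (-4*¼ - ⅘))*(-2))*11 = ((-1 + (-1 - ⅘))*(-2))*11 = ((-1 - 9/5)*(-2))*11 = -14/5*(-2)*11 = (28/5)*11 = 308/5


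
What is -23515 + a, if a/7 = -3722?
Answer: -49569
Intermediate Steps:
a = -26054 (a = 7*(-3722) = -26054)
-23515 + a = -23515 - 26054 = -49569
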